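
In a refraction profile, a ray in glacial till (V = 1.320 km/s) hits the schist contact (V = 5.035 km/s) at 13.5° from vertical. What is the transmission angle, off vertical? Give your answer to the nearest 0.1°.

62.9°

Snell's law: sin θ₂ = (V₂/V₁)·sin θ₁ = (5.035/1.320)·sin 13.5° = 0.8905.
θ₂ = arcsin 0.8905 = 62.93° from the normal.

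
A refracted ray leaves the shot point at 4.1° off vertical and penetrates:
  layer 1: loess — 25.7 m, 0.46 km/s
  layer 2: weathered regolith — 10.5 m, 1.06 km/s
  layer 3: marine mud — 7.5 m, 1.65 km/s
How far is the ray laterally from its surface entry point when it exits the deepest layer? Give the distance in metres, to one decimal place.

Ray parameter p = sin 4.1° / 0.46 km/s = 1.5543e-01 s/km.
Layer 1: θ = 4.10°; offset = 25.7·tan 4.10° = 1.842 m.
Layer 2: sin θ = p·1.06 = 0.1648 → θ = 9.48°; offset = 10.5·tan 9.48° = 1.754 m.
Layer 3: sin θ = p·1.65 = 0.2565 → θ = 14.86°; offset = 7.5·tan 14.86° = 1.990 m.
Total horizontal offset = 5.586 m.

5.6 m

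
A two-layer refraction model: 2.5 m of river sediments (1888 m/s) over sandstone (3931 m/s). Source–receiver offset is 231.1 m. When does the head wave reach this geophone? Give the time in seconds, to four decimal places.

0.0611 s

θ_c = arcsin(V₁/V₂) = arcsin(1888/3931) = 28.70°, cos θ_c = 0.8771.
Intercept time tᵢ = 2h cos θ_c / V₁ = 2·2.5·0.8771/1888 = 0.00232 s.
t = x/V₂ + tᵢ = 231.1/3931 + 0.00232 = 0.06111 s.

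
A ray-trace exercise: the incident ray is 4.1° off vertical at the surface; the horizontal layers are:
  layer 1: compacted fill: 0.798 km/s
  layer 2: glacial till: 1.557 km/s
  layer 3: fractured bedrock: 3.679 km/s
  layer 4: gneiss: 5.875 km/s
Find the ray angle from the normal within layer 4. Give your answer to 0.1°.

31.8°

Snell's law across each interface conserves sin θ / V, so sin θ_4 = V_4·sin θ₁/V₁.
sin θ_4 = 5.875 × sin 4.1° / 0.798 = 0.5264.
θ_4 = 31.76° from the vertical.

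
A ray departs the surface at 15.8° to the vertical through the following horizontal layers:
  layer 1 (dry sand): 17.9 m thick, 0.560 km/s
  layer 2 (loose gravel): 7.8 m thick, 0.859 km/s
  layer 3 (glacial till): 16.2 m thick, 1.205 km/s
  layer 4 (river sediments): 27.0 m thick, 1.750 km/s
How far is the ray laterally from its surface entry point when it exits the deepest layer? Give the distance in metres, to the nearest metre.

64 m

Apply Snell's law at each interface; in layer i the horizontal offset is hᵢ·tan θᵢ.
Layer 1: θ = 15.80°; offset = 17.9·tan 15.80° = 5.065 m.
Layer 2: sin θ = 0.859·sin 15.8°/0.560 = 0.4177, θ = 24.69°; offset = 7.8·tan 24.69° = 3.585 m.
Layer 3: sin θ = 1.205·sin 15.8°/0.560 = 0.5859, θ = 35.87°; offset = 16.2·tan 35.87° = 11.712 m.
Layer 4: sin θ = 1.750·sin 15.8°/0.560 = 0.8509, θ = 58.31°; offset = 27.0·tan 58.31° = 43.729 m.
Total horizontal offset = 64.091 m.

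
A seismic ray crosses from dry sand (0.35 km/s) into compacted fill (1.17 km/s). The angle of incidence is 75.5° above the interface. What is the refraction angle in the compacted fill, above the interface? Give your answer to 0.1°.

Angle from the normal: 90° − 75.5° = 14.5°.
Snell's law: sin θ₂ = (V₂/V₁)·sin θ₁ = (1.17/0.35)·sin 14.5° = 0.8370.
θ₂ = arcsin 0.8370 = 56.82° from the normal.
From the interface: 90° − 56.82° = 33.18°.

33.2°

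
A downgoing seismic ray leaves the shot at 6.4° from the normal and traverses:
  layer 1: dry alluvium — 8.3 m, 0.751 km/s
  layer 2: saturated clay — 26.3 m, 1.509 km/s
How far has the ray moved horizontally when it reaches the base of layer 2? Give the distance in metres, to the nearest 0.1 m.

Ray parameter p = sin 6.4° / 0.751 km/s = 1.4843e-01 s/km.
Layer 1: θ = 6.40°; offset = 8.3·tan 6.40° = 0.931 m.
Layer 2: sin θ = p·1.509 = 0.2240 → θ = 12.94°; offset = 26.3·tan 12.94° = 6.044 m.
Summing the layer offsets gives 6.975 m.

7.0 m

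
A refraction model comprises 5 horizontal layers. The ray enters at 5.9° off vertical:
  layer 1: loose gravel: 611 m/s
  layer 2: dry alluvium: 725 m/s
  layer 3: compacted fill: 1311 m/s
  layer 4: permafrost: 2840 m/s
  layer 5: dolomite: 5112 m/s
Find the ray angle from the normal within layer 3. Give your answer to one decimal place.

Snell's law across each interface conserves sin θ / V, so sin θ_3 = V_3·sin θ₁/V₁.
sin θ_3 = 1311 × sin 5.9° / 611 = 0.2206.
θ_3 = 12.74° from the vertical.

12.7°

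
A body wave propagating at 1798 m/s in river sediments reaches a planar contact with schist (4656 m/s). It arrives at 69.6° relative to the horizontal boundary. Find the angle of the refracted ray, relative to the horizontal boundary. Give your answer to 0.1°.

Convert to the normal: θ₁ = 90° − 69.6° = 20.4°.
sin θ₁/V₁ = sin θ₂/V₂ ⇒ sin θ₂ = 4656·sin 20.4°/1798 = 4656·0.3486/1798 = 0.9026.
θ₂ = arcsin 0.9026 = 64.51° from the normal.
From the interface: 90° − 64.51° = 25.49°.

25.5°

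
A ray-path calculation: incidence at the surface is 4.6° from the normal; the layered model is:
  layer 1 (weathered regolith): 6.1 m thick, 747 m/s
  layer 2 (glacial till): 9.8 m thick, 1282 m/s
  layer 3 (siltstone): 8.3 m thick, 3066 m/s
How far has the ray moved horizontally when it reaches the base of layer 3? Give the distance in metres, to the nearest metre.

Apply Snell's law at each interface; in layer i the horizontal offset is hᵢ·tan θᵢ.
Layer 1: θ = 4.60°; offset = 6.1·tan 4.60° = 0.491 m.
Layer 2: sin θ = 1282·sin 4.6°/747 = 0.1376, θ = 7.91°; offset = 9.8·tan 7.91° = 1.362 m.
Layer 3: sin θ = 3066·sin 4.6°/747 = 0.3292, θ = 19.22°; offset = 8.3·tan 19.22° = 2.893 m.
Summing the layer offsets gives 4.746 m.

5 m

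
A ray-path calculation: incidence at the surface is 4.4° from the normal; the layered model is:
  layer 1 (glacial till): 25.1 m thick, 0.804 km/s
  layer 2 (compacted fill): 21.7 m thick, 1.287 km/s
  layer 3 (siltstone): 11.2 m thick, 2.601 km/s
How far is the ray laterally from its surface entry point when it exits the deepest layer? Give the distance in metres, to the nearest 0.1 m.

Ray parameter p = sin 4.4° / 0.804 km/s = 9.5422e-02 s/km.
Layer 1: θ = 4.40°; offset = 25.1·tan 4.40° = 1.931 m.
Layer 2: sin θ = p·1.287 = 0.1228 → θ = 7.05°; offset = 21.7·tan 7.05° = 2.685 m.
Layer 3: sin θ = p·2.601 = 0.2482 → θ = 14.37°; offset = 11.2·tan 14.37° = 2.870 m.
Total horizontal offset = 7.486 m.

7.5 m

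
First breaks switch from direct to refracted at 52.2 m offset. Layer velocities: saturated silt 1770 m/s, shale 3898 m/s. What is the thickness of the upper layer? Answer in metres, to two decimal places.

h = (x_cross/2)·√((V₂−V₁)/(V₂+V₁)).
(V₂−V₁)/(V₂+V₁) = (3898−1770)/(3898+1770) = 0.3754; √ = 0.6127.
h = (52.2/2)·0.6127 = 15.99 m.

15.99 m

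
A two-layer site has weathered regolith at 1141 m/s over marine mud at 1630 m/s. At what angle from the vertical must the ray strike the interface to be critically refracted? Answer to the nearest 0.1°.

44.4°

Critical incidence: sin θ_c = V₁/V₂ = 1141/1630 = 0.7000.
θ_c = arcsin 0.7000 = 44.43°.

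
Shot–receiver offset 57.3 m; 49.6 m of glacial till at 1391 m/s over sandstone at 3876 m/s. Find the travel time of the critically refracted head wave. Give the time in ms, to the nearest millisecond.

θ_c = arcsin(V₁/V₂) = arcsin(1391/3876) = 21.03°, cos θ_c = 0.9334.
Intercept time tᵢ = 2h cos θ_c / V₁ = 2·49.6·0.9334/1391 = 0.06656 s.
t = x/V₂ + tᵢ = 57.3/3876 + 0.06656 = 0.08135 s.

81 ms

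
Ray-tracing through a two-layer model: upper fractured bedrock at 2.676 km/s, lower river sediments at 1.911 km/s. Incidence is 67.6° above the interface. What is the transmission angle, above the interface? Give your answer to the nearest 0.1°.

74.2°

Convert to the normal: θ₁ = 90° − 67.6° = 22.4°.
sin θ₁/V₁ = sin θ₂/V₂ ⇒ sin θ₂ = 1.911·sin 22.4°/2.676 = 1.911·0.3811/2.676 = 0.2721.
θ₂ = arcsin 0.2721 = 15.79° from the normal.
From the interface: 90° − 15.79° = 74.21°.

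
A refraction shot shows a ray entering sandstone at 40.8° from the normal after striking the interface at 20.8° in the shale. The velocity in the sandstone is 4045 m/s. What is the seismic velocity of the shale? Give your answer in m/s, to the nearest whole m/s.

sin 20.8° = 0.3551; sin 40.8° = 0.6534.
V₁ = V₂·(sin θ₁/sin θ₂) = 4045·(0.3551/0.6534) = 2198.29 m/s.

2198 m/s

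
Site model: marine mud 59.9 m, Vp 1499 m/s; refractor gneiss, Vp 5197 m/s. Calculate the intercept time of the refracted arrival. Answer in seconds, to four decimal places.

tᵢ = 2h·√(V₂²−V₁²)/(V₁V₂).
√(V₂²−V₁²) = √(5197²−1499²) = 4976.1 m/s.
tᵢ = 2·59.9·4976.1/(1499·5197) = 0.07652 s.

0.0765 s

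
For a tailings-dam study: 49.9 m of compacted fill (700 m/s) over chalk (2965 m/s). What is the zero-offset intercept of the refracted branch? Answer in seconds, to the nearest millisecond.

0.139 s

tᵢ = 2h·√(V₂²−V₁²)/(V₁V₂).
√(V₂²−V₁²) = √(2965²−700²) = 2881.2 m/s.
tᵢ = 2·49.9·2881.2/(700·2965) = 0.13854 s.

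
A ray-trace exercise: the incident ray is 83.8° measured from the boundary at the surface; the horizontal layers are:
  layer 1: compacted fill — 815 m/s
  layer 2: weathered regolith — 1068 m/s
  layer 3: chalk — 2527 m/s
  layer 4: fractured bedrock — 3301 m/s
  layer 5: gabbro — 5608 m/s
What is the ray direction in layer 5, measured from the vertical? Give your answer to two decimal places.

From the normal: θ₁ = 90° − 83.8° = 6.2°.
Snell's law across each interface conserves sin θ / V, so sin θ_5 = V_5·sin θ₁/V₁.
sin θ_5 = 5608 × sin 6.2° / 815 = 0.7431.
θ_5 = arcsin 0.7431 = 48.00°.

48.00°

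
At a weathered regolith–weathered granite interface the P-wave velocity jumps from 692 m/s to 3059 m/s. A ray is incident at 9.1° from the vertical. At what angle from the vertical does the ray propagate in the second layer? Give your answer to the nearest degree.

44°

Snell's law: sin θ₂ = (V₂/V₁)·sin θ₁ = (3059/692)·sin 9.1° = 0.6991.
θ₂ = sin⁻¹(0.6991) = 44.36° (from vertical).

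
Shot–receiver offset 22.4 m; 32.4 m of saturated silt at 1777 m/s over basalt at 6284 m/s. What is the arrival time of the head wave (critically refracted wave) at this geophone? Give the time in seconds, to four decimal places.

t = x/V₂ + 2h·√(V₂²−V₁²)/(V₁V₂).
√(V₂²−V₁²) = √(6284²−1777²) = 6027.5 m/s; delay term = 2·32.4·6027.5/(1777·6284) = 0.03498 s.
t = 22.4/6284 + 0.03498 = 0.03854 s.

0.0385 s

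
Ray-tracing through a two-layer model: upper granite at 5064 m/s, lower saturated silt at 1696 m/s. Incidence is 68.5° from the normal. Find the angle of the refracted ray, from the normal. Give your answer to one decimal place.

18.2°

sin θ₁/V₁ = sin θ₂/V₂ ⇒ sin θ₂ = 1696·sin 68.5°/5064 = 1696·0.9304/5064 = 0.3116.
θ₂ = sin⁻¹(0.3116) = 18.16° (from vertical).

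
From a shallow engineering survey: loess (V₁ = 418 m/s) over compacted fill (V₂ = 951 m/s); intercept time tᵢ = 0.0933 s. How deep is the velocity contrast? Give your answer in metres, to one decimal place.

θ_c = arcsin(418/951) = 26.07°; cos θ_c = 0.8982.
tᵢ = 2h cos θ_c/V₁ ⇒ h = tᵢ·V₁/(2 cos θ_c) = 0.0933·418/(2·0.8982) = 21.71 m.

21.7 m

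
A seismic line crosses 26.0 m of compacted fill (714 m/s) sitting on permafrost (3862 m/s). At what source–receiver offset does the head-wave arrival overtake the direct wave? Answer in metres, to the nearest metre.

63 m

θ_c = arcsin(714/3862) = 10.65°, so cos θ_c = 0.9828 and tᵢ = 2h cos θ_c/V₁ = 0.0716 s.
At crossover x/V₁ = x/V₂ + tᵢ ⇒ x = tᵢ/(1/V₁ − 1/V₂) = 0.07157/(1.4006e-03 − 2.5893e-04) = 62.69 m.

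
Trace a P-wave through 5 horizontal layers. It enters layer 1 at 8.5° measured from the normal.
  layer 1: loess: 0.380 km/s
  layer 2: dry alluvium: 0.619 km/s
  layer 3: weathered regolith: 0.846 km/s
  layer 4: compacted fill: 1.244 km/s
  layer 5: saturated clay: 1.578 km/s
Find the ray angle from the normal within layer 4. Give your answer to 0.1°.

28.9°

Ray parameter p = sin 8.5° / 0.380 = 3.8897e-01 s/km.
sin θ_4 = p·V_4 = 3.8897e-01 × 1.244 = 0.4839.
θ_4 = 28.94° from the vertical.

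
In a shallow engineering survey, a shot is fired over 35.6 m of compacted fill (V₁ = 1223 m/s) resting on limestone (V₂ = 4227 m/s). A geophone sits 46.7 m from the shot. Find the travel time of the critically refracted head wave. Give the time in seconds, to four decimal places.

t = x/V₂ + 2h·√(V₂²−V₁²)/(V₁V₂).
√(V₂²−V₁²) = √(4227²−1223²) = 4046.2 m/s; delay term = 2·35.6·4046.2/(1223·4227) = 0.05573 s.
t = 46.7/4227 + 0.05573 = 0.06678 s.

0.0668 s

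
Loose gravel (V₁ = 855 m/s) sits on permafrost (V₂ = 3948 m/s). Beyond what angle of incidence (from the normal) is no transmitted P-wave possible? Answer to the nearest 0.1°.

12.5°

Critical incidence: sin θ_c = V₁/V₂ = 855/3948 = 0.2166.
θ_c = arcsin 0.2166 = 12.51°.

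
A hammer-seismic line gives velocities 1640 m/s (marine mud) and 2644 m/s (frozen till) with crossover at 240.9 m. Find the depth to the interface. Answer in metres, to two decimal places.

58.31 m

h = (x_cross/2)·√((V₂−V₁)/(V₂+V₁)).
(V₂−V₁)/(V₂+V₁) = (2644−1640)/(2644+1640) = 0.2344; √ = 0.4841.
h = (240.9/2)·0.4841 = 58.31 m.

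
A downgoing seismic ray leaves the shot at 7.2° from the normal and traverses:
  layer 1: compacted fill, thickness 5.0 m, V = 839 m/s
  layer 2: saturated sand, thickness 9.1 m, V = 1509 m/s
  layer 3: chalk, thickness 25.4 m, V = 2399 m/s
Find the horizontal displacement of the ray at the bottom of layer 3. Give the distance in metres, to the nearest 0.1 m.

12.5 m

Apply Snell's law at each interface; in layer i the horizontal offset is hᵢ·tan θᵢ.
Layer 1: θ = 7.20°; offset = 5.0·tan 7.20° = 0.632 m.
Layer 2: sin θ = 1509·sin 7.2°/839 = 0.2254, θ = 13.03°; offset = 9.1·tan 13.03° = 2.106 m.
Layer 3: sin θ = 2399·sin 7.2°/839 = 0.3584, θ = 21.00°; offset = 25.4·tan 21.00° = 9.750 m.
Summing the layer offsets gives 12.487 m.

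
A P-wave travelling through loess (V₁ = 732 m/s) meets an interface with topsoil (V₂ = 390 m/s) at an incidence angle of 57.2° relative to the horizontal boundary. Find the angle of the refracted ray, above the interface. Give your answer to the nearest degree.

73°

Convert to the normal: θ₁ = 90° − 57.2° = 32.8°.
Snell's law: sin θ₂ = (V₂/V₁)·sin θ₁ = (390/732)·sin 32.8° = 0.2886.
θ₂ = sin⁻¹(0.2886) = 16.78° (from vertical).
From the interface: 90° − 16.78° = 73.22°.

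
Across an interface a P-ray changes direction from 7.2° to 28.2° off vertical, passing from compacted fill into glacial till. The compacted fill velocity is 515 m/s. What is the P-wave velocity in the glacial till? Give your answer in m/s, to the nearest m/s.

1942 m/s

Snell's law: sin 7.2°/V₁ = sin 28.2°/V₂.
V₂ = V₁·sin 28.2°/sin 7.2° = 515 × 3.7704 = 1941.73 m/s.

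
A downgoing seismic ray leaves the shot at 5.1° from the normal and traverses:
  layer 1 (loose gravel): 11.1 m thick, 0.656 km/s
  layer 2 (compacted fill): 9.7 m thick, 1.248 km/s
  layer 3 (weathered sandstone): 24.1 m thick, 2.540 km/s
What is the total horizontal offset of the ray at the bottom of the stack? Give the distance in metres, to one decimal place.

Apply Snell's law at each interface; in layer i the horizontal offset is hᵢ·tan θᵢ.
Layer 1: θ = 5.10°; offset = 11.1·tan 5.10° = 0.991 m.
Layer 2: sin θ = 1.248·sin 5.1°/0.656 = 0.1691, θ = 9.74°; offset = 9.7·tan 9.74° = 1.664 m.
Layer 3: sin θ = 2.540·sin 5.1°/0.656 = 0.3442, θ = 20.13°; offset = 24.1·tan 20.13° = 8.835 m.
Total horizontal offset = 11.490 m.

11.5 m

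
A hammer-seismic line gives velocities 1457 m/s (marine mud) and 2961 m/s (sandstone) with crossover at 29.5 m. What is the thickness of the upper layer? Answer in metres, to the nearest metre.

9 m

h = (x_cross/2)·√((V₂−V₁)/(V₂+V₁)).
(V₂−V₁)/(V₂+V₁) = (2961−1457)/(2961+1457) = 0.3404; √ = 0.5835.
h = (29.5/2)·0.5835 = 8.61 m.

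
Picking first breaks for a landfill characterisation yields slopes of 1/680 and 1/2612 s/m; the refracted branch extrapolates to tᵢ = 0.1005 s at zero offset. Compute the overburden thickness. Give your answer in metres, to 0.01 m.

h = tᵢ·V₁·V₂ / (2·√(V₂²−V₁²)).
√(V₂²−V₁²) = √(2612² − 680²) = 2521.9 m/s.
h = 0.1005 s × 680 × 2612 / (2 × 2521.9) = 35.39 m.

35.39 m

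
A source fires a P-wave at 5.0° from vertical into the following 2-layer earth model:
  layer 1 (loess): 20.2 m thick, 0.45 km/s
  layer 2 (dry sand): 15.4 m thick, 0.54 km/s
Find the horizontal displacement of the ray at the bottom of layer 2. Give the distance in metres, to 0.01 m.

3.39 m

Apply Snell's law at each interface; in layer i the horizontal offset is hᵢ·tan θᵢ.
Layer 1: θ = 5.00°; offset = 20.2·tan 5.00° = 1.7673 m.
Layer 2: sin θ = 0.54·sin 5.0°/0.45 = 0.1046, θ = 6.00°; offset = 15.4·tan 6.00° = 1.6195 m.
Σ offsets = 3.3868 m.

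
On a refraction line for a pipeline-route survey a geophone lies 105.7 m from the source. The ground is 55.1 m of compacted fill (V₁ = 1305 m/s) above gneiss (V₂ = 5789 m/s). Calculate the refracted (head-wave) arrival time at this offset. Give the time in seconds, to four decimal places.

0.1005 s

θ_c = arcsin(V₁/V₂) = arcsin(1305/5789) = 13.03°, cos θ_c = 0.9743.
Intercept time tᵢ = 2h cos θ_c / V₁ = 2·55.1·0.9743/1305 = 0.08227 s.
t = x/V₂ + tᵢ = 105.7/5789 + 0.08227 = 0.10053 s.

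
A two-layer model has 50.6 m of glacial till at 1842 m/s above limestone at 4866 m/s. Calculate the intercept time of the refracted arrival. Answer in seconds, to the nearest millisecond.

0.051 s

θ_c = arcsin(V₁/V₂) = arcsin(1842/4866) = 22.24°; cos θ_c = 0.9256.
tᵢ = 2h·cos θ_c / V₁ = 2·50.6·0.9256 / 1842 = 0.05085 s.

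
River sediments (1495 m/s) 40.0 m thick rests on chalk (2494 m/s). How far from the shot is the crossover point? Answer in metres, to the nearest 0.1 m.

159.9 m

x_cross = 2h·√((V₂+V₁)/(V₂−V₁)).
(V₂+V₁)/(V₂−V₁) = (2494+1495)/(2494−1495) = 3.9930; √ = 1.9982.
x_cross = 2·40.0·1.9982 = 159.86 m.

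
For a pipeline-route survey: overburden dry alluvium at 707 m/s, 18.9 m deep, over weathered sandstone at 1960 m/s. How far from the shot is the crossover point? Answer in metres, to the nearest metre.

x_cross = 2h·√((V₂+V₁)/(V₂−V₁)).
(V₂+V₁)/(V₂−V₁) = (1960+707)/(1960−707) = 2.1285; √ = 1.4589.
x_cross = 2·18.9·1.4589 = 55.15 m.

55 m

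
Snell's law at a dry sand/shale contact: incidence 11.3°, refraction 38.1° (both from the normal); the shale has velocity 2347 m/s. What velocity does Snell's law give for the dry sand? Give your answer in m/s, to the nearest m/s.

745 m/s

Snell's law: sin 11.3°/V₁ = sin 38.1°/V₂.
V₁ = V₂·sin 11.3°/sin 38.1° = 2347 × 0.3176 = 745.31 m/s.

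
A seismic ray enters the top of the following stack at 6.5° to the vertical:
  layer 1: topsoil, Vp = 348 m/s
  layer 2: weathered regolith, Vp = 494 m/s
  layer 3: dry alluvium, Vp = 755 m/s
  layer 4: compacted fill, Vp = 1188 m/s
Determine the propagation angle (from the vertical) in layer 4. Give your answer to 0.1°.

Snell's law across each interface conserves sin θ / V, so sin θ_4 = V_4·sin θ₁/V₁.
sin θ_4 = 1188 × sin 6.5° / 348 = 0.3865.
θ_4 = arcsin 0.3865 = 22.73°.

22.7°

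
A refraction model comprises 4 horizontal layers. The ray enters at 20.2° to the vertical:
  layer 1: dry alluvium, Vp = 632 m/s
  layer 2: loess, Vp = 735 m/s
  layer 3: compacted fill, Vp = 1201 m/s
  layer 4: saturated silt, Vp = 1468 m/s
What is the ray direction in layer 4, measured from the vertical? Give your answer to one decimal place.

53.3°

Snell's law across each interface conserves sin θ / V, so sin θ_4 = V_4·sin θ₁/V₁.
sin θ_4 = 1468 × sin 20.2° / 632 = 0.8021.
θ_4 = 53.33° from the vertical.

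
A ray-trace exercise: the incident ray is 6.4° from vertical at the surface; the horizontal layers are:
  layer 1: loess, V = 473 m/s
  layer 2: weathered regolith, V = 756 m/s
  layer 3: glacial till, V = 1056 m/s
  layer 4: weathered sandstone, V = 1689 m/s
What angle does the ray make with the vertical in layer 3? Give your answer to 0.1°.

Ray parameter p = sin 6.4° / 473 = 2.3566e-04 s/m.
sin θ_3 = p·V_3 = 2.3566e-04 × 1056 = 0.2489.
θ_3 = 14.41° from the vertical.

14.4°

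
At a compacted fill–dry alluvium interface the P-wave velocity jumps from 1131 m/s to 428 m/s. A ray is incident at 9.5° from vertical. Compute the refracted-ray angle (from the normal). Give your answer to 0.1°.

Snell's law: sin θ₂ = (V₂/V₁)·sin θ₁ = (428/1131)·sin 9.5° = 0.0625.
θ₂ = sin⁻¹(0.0625) = 3.58° (from vertical).

3.6°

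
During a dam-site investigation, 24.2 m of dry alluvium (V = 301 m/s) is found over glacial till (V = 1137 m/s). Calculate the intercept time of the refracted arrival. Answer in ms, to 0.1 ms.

θ_c = arcsin(V₁/V₂) = arcsin(301/1137) = 15.35°; cos θ_c = 0.9643.
tᵢ = 2h·cos θ_c / V₁ = 2·24.2·0.9643 / 301 = 0.15506 s.

155.1 ms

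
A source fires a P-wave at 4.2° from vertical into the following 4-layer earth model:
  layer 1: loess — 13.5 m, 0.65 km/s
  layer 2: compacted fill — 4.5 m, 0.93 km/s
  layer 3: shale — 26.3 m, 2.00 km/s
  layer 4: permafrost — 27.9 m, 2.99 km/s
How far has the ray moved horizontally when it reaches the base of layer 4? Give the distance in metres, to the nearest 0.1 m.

17.5 m

p = sin θ₁/V₁ = sin 4.2°/0.65 = 1.1267e-01 s/km is conserved through the stack.
Layer 1: θ = 4.20°; offset = 13.5·tan 4.20° = 0.991 m.
Layer 2: sin θ = p·0.93 = 0.1048 → θ = 6.01°; offset = 4.5·tan 6.01° = 0.474 m.
Layer 3: sin θ = p·2.00 = 0.2253 → θ = 13.02°; offset = 26.3·tan 13.02° = 6.083 m.
Layer 4: sin θ = p·2.99 = 0.3369 → θ = 19.69°; offset = 27.9·tan 19.69° = 9.983 m.
Total horizontal offset = 17.532 m.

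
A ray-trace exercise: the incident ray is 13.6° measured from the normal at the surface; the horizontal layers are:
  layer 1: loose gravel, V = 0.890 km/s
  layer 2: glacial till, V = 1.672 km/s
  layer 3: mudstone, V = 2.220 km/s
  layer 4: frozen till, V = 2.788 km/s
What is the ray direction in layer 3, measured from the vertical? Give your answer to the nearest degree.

Snell's law across each interface conserves sin θ / V, so sin θ_3 = V_3·sin θ₁/V₁.
sin θ_3 = 2.220 × sin 13.6° / 0.890 = 0.5865.
θ_3 = arcsin 0.5865 = 35.91°.

36°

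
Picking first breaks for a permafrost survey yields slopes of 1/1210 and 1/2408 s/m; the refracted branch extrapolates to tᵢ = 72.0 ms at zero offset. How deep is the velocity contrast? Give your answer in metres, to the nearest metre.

50 m

h = tᵢ·V₁·V₂ / (2·√(V₂²−V₁²)).
√(V₂²−V₁²) = √(2408² − 1210²) = 2081.9 m/s.
h = 0.072 s × 1210 × 2408 / (2 × 2081.9) = 50.38 m.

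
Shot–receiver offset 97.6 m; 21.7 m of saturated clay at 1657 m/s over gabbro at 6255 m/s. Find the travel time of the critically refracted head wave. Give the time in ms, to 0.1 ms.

40.9 ms

θ_c = arcsin(V₁/V₂) = arcsin(1657/6255) = 15.36°, cos θ_c = 0.9643.
Intercept time tᵢ = 2h cos θ_c / V₁ = 2·21.7·0.9643/1657 = 0.02526 s.
t = x/V₂ + tᵢ = 97.6/6255 + 0.02526 = 0.04086 s.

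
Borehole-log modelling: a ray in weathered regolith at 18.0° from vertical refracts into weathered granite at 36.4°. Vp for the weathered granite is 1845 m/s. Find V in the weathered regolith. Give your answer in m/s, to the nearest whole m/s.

961 m/s

sin 18.0° = 0.3090; sin 36.4° = 0.5934.
V₁ = V₂·(sin θ₁/sin θ₂) = 1845·(0.3090/0.5934) = 960.77 m/s.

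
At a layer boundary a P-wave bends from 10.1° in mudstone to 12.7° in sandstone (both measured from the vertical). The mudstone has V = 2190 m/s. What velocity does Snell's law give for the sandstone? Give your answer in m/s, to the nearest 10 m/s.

2750 m/s

sin 10.1° = 0.1754; sin 12.7° = 0.2198.
V₂ = V₁·(sin θ₂/sin θ₁) = 2190·(0.2198/0.1754) = 2745.46 m/s.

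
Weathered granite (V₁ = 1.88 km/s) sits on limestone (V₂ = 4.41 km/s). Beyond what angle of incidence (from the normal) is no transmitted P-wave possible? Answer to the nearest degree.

Critical incidence: sin θ_c = V₁/V₂ = 1.88/4.41 = 0.4263.
θ_c = arcsin 0.4263 = 25.23°.

25°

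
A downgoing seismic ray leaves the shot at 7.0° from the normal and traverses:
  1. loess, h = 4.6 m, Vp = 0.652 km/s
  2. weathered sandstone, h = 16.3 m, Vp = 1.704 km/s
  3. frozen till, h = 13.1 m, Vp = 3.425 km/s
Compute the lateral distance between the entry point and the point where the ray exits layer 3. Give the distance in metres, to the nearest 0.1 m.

17.0 m

Apply Snell's law at each interface; in layer i the horizontal offset is hᵢ·tan θᵢ.
Layer 1: θ = 7.00°; offset = 4.6·tan 7.00° = 0.565 m.
Layer 2: sin θ = 1.704·sin 7.0°/0.652 = 0.3185, θ = 18.57°; offset = 16.3·tan 18.57° = 5.477 m.
Layer 3: sin θ = 3.425·sin 7.0°/0.652 = 0.6402, θ = 39.81°; offset = 13.1·tan 39.81° = 10.917 m.
Summing the layer offsets gives 16.958 m.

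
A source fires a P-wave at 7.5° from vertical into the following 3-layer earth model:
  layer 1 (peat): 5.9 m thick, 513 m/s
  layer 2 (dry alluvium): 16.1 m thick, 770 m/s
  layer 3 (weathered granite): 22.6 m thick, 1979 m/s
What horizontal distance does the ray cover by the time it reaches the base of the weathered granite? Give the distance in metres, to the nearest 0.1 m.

Ray parameter p = sin 7.5° / 513 m/s = 2.5444e-04 s/m.
Layer 1: θ = 7.50°; offset = 5.9·tan 7.50° = 0.777 m.
Layer 2: sin θ = p·770 = 0.1959 → θ = 11.30°; offset = 16.1·tan 11.30° = 3.217 m.
Layer 3: sin θ = p·1979 = 0.5035 → θ = 30.23°; offset = 22.6·tan 30.23° = 13.171 m.
Total horizontal offset = 17.165 m.

17.2 m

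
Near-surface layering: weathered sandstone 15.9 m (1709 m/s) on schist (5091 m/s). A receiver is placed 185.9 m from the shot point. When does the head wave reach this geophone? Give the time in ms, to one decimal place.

54.0 ms

θ_c = arcsin(V₁/V₂) = arcsin(1709/5091) = 19.61°, cos θ_c = 0.9420.
Intercept time tᵢ = 2h cos θ_c / V₁ = 2·15.9·0.9420/1709 = 0.01753 s.
t = x/V₂ + tᵢ = 185.9/5091 + 0.01753 = 0.05404 s.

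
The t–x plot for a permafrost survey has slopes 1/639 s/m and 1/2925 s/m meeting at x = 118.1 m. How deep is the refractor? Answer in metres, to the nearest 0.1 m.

47.3 m

x_cross = 2h·√((V₂+V₁)/(V₂−V₁)) → h = x_cross / (2·√((V₂+V₁)/(V₂−V₁))).
√((V₂+V₁)/(V₂−V₁)) = √((2925+639)/(2925−639)) = 1.2486.
h = 118.1 / (2·1.2486) = 47.29 m.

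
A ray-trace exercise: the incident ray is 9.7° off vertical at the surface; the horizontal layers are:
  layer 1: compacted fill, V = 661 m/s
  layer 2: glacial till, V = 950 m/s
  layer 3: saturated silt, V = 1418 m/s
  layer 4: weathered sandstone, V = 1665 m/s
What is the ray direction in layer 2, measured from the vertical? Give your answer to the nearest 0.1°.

Ray parameter p = sin 9.7° / 661 = 2.5490e-04 s/m.
sin θ_2 = p·V_2 = 2.5490e-04 × 950 = 0.2422.
θ_2 = 14.01° from the vertical.

14.0°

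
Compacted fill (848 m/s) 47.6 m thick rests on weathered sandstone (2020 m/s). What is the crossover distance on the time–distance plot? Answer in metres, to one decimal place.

148.9 m

x_cross = 2h·√((V₂+V₁)/(V₂−V₁)).
(V₂+V₁)/(V₂−V₁) = (2020+848)/(2020−848) = 2.4471; √ = 1.5643.
x_cross = 2·47.6·1.5643 = 148.92 m.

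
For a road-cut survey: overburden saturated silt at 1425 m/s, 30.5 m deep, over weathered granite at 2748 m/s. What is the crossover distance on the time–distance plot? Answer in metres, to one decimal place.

θ_c = arcsin(1425/2748) = 31.24°, so cos θ_c = 0.8550 and tᵢ = 2h cos θ_c/V₁ = 0.0366 s.
At crossover x/V₁ = x/V₂ + tᵢ ⇒ x = tᵢ/(1/V₁ − 1/V₂) = 0.03660/(7.0175e-04 − 3.6390e-04) = 108.34 m.

108.3 m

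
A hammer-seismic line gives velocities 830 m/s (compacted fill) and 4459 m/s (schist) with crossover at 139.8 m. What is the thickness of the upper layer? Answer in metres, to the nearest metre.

58 m

x_cross = 2h·√((V₂+V₁)/(V₂−V₁)) → h = x_cross / (2·√((V₂+V₁)/(V₂−V₁))).
√((V₂+V₁)/(V₂−V₁)) = √((4459+830)/(4459−830)) = 1.2072.
h = 139.8 / (2·1.2072) = 57.90 m.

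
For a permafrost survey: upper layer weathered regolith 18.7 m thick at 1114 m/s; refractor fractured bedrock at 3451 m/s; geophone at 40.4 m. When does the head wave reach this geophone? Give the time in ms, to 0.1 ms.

43.5 ms

t = x/V₂ + 2h·√(V₂²−V₁²)/(V₁V₂).
√(V₂²−V₁²) = √(3451²−1114²) = 3266.3 m/s; delay term = 2·18.7·3266.3/(1114·3451) = 0.03178 s.
t = 40.4/3451 + 0.03178 = 0.04348 s.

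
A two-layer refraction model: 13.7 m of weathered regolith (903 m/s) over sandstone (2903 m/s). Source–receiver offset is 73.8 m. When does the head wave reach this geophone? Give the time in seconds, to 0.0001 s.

0.0543 s

θ_c = arcsin(V₁/V₂) = arcsin(903/2903) = 18.12°, cos θ_c = 0.9504.
Intercept time tᵢ = 2h cos θ_c / V₁ = 2·13.7·0.9504/903 = 0.02884 s.
t = x/V₂ + tᵢ = 73.8/2903 + 0.02884 = 0.05426 s.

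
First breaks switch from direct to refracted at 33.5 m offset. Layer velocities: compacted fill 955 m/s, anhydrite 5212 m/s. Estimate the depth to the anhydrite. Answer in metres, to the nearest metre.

14 m

x_cross = 2h·√((V₂+V₁)/(V₂−V₁)) → h = x_cross / (2·√((V₂+V₁)/(V₂−V₁))).
√((V₂+V₁)/(V₂−V₁)) = √((5212+955)/(5212−955)) = 1.2036.
h = 33.5 / (2·1.2036) = 13.92 m.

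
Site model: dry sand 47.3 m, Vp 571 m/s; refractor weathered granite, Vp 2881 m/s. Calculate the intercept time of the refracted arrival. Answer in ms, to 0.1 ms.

θ_c = arcsin(V₁/V₂) = arcsin(571/2881) = 11.43°; cos θ_c = 0.9802.
tᵢ = 2h·cos θ_c / V₁ = 2·47.3·0.9802 / 571 = 0.16239 s.

162.4 ms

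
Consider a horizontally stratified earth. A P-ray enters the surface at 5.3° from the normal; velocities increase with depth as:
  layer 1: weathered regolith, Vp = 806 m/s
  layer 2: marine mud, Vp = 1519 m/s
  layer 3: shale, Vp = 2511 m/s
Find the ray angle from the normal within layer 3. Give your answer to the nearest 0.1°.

Ray parameter p = sin 5.3° / 806 = 1.1460e-04 s/m.
sin θ_3 = p·V_3 = 1.1460e-04 × 2511 = 0.2878.
θ_3 = 16.72° from the vertical.

16.7°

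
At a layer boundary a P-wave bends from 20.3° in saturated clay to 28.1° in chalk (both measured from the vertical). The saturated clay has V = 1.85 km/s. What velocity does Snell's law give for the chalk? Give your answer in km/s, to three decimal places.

sin 20.3° = 0.3469; sin 28.1° = 0.4710.
V₂ = V₁·(sin θ₂/sin θ₁) = 1.85·(0.4710/0.3469) = 2.512 km/s.

2.512 km/s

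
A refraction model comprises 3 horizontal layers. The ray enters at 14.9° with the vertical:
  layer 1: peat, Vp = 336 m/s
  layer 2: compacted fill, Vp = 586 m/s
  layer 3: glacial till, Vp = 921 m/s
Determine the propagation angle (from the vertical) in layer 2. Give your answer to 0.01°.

Snell's law across each interface conserves sin θ / V, so sin θ_2 = V_2·sin θ₁/V₁.
sin θ_2 = 586 × sin 14.9° / 336 = 0.4485.
θ_2 = 26.64° from the vertical.

26.64°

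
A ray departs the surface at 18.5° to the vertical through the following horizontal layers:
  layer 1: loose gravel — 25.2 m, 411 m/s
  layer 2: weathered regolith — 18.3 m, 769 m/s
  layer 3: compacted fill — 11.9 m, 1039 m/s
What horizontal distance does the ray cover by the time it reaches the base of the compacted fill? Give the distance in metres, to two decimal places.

Ray parameter p = sin 18.5° / 411 m/s = 7.7203e-04 s/m.
Layer 1: θ = 18.50°; offset = 25.2·tan 18.50° = 8.4318 m.
Layer 2: sin θ = p·769 = 0.5937 → θ = 36.42°; offset = 18.3·tan 36.42° = 13.5015 m.
Layer 3: sin θ = p·1039 = 0.8021 → θ = 53.33°; offset = 11.9·tan 53.33° = 15.9854 m.
Σ offsets = 37.9187 m.

37.92 m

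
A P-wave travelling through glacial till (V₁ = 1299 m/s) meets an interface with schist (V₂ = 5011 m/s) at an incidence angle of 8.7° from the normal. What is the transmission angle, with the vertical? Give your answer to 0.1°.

sin θ₁/V₁ = sin θ₂/V₂ ⇒ sin θ₂ = 5011·sin 8.7°/1299 = 5011·0.1513/1299 = 0.5835.
θ₂ = arcsin 0.5835 = 35.70° from the normal.

35.7°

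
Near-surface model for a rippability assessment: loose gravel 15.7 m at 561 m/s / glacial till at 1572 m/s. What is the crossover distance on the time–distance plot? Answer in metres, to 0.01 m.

x_cross = 2h·√((V₂+V₁)/(V₂−V₁)).
(V₂+V₁)/(V₂−V₁) = (1572+561)/(1572−561) = 2.1098; √ = 1.4525.
x_cross = 2·15.7·1.4525 = 45.61 m.

45.61 m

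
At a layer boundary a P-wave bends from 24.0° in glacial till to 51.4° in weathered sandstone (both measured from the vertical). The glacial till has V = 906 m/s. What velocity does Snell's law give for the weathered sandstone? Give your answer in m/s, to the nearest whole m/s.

sin 24.0° = 0.4067; sin 51.4° = 0.7815.
V₂ = V₁·(sin θ₂/sin θ₁) = 906·(0.7815/0.4067) = 1740.83 m/s.

1741 m/s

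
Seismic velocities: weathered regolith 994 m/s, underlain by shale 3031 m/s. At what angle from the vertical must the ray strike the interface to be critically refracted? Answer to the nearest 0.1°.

19.1°

Critical incidence: sin θ_c = V₁/V₂ = 994/3031 = 0.3279.
θ_c = arcsin 0.3279 = 19.14°.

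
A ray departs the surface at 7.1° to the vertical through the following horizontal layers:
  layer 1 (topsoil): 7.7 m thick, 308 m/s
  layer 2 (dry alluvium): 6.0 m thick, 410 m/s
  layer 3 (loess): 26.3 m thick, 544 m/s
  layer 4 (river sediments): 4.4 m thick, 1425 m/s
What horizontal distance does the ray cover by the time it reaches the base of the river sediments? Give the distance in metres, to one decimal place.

p = sin θ₁/V₁ = sin 7.1°/308 = 4.0130e-04 s/m is conserved through the stack.
Layer 1: θ = 7.10°; offset = 7.7·tan 7.10° = 0.959 m.
Layer 2: sin θ = p·410 = 0.1645 → θ = 9.47°; offset = 6.0·tan 9.47° = 1.001 m.
Layer 3: sin θ = p·544 = 0.2183 → θ = 12.61°; offset = 26.3·tan 12.61° = 5.883 m.
Layer 4: sin θ = p·1425 = 0.5719 → θ = 34.88°; offset = 4.4·tan 34.88° = 3.067 m.
Σ offsets = 10.911 m.

10.9 m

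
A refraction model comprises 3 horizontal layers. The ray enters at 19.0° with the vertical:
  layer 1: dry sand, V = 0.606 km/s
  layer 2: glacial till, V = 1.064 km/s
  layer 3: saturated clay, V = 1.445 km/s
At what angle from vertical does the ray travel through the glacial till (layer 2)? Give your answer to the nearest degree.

Ray parameter p = sin 19.0° / 0.606 = 5.3724e-01 s/km.
sin θ_2 = p·V_2 = 5.3724e-01 × 1.064 = 0.5716.
θ_2 = arcsin 0.5716 = 34.86°.

35°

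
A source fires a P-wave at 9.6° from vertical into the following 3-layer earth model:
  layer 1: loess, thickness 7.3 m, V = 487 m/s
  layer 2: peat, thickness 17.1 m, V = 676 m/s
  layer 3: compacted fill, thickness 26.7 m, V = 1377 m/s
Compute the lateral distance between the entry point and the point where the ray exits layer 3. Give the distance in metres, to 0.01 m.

Ray parameter p = sin 9.6° / 487 m/s = 3.4244e-04 s/m.
Layer 1: θ = 9.60°; offset = 7.3·tan 9.60° = 1.2347 m.
Layer 2: sin θ = p·676 = 0.2315 → θ = 13.38°; offset = 17.1·tan 13.38° = 4.0690 m.
Layer 3: sin θ = p·1377 = 0.4715 → θ = 28.13°; offset = 26.7·tan 28.13° = 14.2771 m.
Σ offsets = 19.5808 m.

19.58 m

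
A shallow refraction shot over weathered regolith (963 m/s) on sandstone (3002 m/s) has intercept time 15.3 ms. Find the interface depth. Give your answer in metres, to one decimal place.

h = tᵢ·V₁·V₂ / (2·√(V₂²−V₁²)).
√(V₂²−V₁²) = √(3002² − 963²) = 2843.3 m/s.
h = 0.0153 s × 963 × 3002 / (2 × 2843.3) = 7.78 m.

7.8 m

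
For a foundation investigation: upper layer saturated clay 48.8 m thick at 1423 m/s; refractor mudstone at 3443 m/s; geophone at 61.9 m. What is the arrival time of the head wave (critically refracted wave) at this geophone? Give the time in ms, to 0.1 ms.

80.4 ms

t = x/V₂ + 2h·√(V₂²−V₁²)/(V₁V₂).
√(V₂²−V₁²) = √(3443²−1423²) = 3135.2 m/s; delay term = 2·48.8·3135.2/(1423·3443) = 0.06246 s.
t = 61.9/3443 + 0.06246 = 0.08043 s.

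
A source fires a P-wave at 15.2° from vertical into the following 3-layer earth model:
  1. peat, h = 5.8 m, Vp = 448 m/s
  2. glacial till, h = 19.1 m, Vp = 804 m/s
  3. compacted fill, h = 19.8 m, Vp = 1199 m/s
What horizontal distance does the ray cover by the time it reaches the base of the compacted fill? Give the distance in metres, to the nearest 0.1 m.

31.3 m

Apply Snell's law at each interface; in layer i the horizontal offset is hᵢ·tan θᵢ.
Layer 1: θ = 15.20°; offset = 5.8·tan 15.20° = 1.576 m.
Layer 2: sin θ = 804·sin 15.2°/448 = 0.4705, θ = 28.07°; offset = 19.1·tan 28.07° = 10.185 m.
Layer 3: sin θ = 1199·sin 15.2°/448 = 0.7017, θ = 44.56°; offset = 19.8·tan 44.56° = 19.501 m.
Σ offsets = 31.262 m.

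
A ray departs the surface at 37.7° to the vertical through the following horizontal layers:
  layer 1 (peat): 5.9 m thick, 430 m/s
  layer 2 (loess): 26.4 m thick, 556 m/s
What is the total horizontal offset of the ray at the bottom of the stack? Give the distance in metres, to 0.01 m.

38.66 m

p = sin θ₁/V₁ = sin 37.7°/430 = 1.4222e-03 s/m is conserved through the stack.
Layer 1: θ = 37.70°; offset = 5.9·tan 37.70° = 4.5600 m.
Layer 2: sin θ = p·556 = 0.7907 → θ = 52.25°; offset = 26.4·tan 52.25° = 34.0994 m.
Σ offsets = 38.6595 m.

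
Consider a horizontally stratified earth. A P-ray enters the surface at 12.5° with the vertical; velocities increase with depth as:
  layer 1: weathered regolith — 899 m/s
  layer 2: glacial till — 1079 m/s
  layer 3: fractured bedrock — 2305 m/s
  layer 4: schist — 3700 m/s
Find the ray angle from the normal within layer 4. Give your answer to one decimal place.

63.0°

Ray parameter p = sin 12.5° / 899 = 2.4076e-04 s/m.
sin θ_4 = p·V_4 = 2.4076e-04 × 3700 = 0.8908.
θ_4 = 62.97° from the vertical.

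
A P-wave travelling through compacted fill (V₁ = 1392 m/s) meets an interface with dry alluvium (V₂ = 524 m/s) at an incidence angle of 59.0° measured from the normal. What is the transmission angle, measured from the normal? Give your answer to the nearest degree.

19°

Snell's law: sin θ₂ = (V₂/V₁)·sin θ₁ = (524/1392)·sin 59.0° = 0.3227.
θ₂ = arcsin 0.3227 = 18.82° from the normal.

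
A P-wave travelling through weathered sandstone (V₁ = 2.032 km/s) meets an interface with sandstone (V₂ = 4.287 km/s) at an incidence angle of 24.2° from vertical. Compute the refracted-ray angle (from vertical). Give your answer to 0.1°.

sin θ₁/V₁ = sin θ₂/V₂ ⇒ sin θ₂ = 4.287·sin 24.2°/2.032 = 4.287·0.4099/2.032 = 0.8648.
θ₂ = sin⁻¹(0.8648) = 59.86° (from vertical).

59.9°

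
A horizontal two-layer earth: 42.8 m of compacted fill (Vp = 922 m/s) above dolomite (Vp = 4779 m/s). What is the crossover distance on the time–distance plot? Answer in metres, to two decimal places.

x_cross = 2h·√((V₂+V₁)/(V₂−V₁)).
(V₂+V₁)/(V₂−V₁) = (4779+922)/(4779−922) = 1.4781; √ = 1.2158.
x_cross = 2·42.8·1.2158 = 104.07 m.

104.07 m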